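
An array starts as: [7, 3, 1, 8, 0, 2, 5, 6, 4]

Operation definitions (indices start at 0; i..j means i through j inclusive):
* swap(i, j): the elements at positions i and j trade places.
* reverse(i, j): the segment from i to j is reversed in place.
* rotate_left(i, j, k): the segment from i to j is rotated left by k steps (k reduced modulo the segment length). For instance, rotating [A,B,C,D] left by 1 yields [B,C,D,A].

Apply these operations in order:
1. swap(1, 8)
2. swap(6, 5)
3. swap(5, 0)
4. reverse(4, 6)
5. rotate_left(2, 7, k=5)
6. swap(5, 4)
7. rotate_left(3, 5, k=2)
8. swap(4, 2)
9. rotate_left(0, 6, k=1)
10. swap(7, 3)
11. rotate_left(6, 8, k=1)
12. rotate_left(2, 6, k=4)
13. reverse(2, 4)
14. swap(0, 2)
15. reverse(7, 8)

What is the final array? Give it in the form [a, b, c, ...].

After 1 (swap(1, 8)): [7, 4, 1, 8, 0, 2, 5, 6, 3]
After 2 (swap(6, 5)): [7, 4, 1, 8, 0, 5, 2, 6, 3]
After 3 (swap(5, 0)): [5, 4, 1, 8, 0, 7, 2, 6, 3]
After 4 (reverse(4, 6)): [5, 4, 1, 8, 2, 7, 0, 6, 3]
After 5 (rotate_left(2, 7, k=5)): [5, 4, 6, 1, 8, 2, 7, 0, 3]
After 6 (swap(5, 4)): [5, 4, 6, 1, 2, 8, 7, 0, 3]
After 7 (rotate_left(3, 5, k=2)): [5, 4, 6, 8, 1, 2, 7, 0, 3]
After 8 (swap(4, 2)): [5, 4, 1, 8, 6, 2, 7, 0, 3]
After 9 (rotate_left(0, 6, k=1)): [4, 1, 8, 6, 2, 7, 5, 0, 3]
After 10 (swap(7, 3)): [4, 1, 8, 0, 2, 7, 5, 6, 3]
After 11 (rotate_left(6, 8, k=1)): [4, 1, 8, 0, 2, 7, 6, 3, 5]
After 12 (rotate_left(2, 6, k=4)): [4, 1, 6, 8, 0, 2, 7, 3, 5]
After 13 (reverse(2, 4)): [4, 1, 0, 8, 6, 2, 7, 3, 5]
After 14 (swap(0, 2)): [0, 1, 4, 8, 6, 2, 7, 3, 5]
After 15 (reverse(7, 8)): [0, 1, 4, 8, 6, 2, 7, 5, 3]

Answer: [0, 1, 4, 8, 6, 2, 7, 5, 3]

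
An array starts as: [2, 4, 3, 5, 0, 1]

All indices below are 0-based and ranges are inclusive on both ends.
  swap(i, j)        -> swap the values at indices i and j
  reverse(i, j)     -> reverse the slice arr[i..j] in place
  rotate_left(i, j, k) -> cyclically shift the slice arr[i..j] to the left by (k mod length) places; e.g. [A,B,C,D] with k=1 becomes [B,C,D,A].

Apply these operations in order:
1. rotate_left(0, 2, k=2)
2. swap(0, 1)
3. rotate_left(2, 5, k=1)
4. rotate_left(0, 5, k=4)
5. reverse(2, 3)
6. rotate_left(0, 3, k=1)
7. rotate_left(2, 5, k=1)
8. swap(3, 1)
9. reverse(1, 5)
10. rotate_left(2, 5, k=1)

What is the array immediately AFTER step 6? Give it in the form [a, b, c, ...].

After 1 (rotate_left(0, 2, k=2)): [3, 2, 4, 5, 0, 1]
After 2 (swap(0, 1)): [2, 3, 4, 5, 0, 1]
After 3 (rotate_left(2, 5, k=1)): [2, 3, 5, 0, 1, 4]
After 4 (rotate_left(0, 5, k=4)): [1, 4, 2, 3, 5, 0]
After 5 (reverse(2, 3)): [1, 4, 3, 2, 5, 0]
After 6 (rotate_left(0, 3, k=1)): [4, 3, 2, 1, 5, 0]

Answer: [4, 3, 2, 1, 5, 0]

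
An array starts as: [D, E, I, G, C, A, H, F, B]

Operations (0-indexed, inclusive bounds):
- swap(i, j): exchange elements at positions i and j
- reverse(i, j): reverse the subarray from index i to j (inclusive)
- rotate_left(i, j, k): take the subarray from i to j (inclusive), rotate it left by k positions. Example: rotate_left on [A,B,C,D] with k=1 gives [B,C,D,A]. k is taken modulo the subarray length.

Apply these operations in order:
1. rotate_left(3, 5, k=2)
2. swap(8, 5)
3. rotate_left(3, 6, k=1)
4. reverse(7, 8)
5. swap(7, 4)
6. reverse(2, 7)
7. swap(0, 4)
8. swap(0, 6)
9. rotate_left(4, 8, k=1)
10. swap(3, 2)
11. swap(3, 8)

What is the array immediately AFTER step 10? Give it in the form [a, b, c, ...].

Answer: [G, E, A, B, C, H, I, F, D]

Derivation:
After 1 (rotate_left(3, 5, k=2)): [D, E, I, A, G, C, H, F, B]
After 2 (swap(8, 5)): [D, E, I, A, G, B, H, F, C]
After 3 (rotate_left(3, 6, k=1)): [D, E, I, G, B, H, A, F, C]
After 4 (reverse(7, 8)): [D, E, I, G, B, H, A, C, F]
After 5 (swap(7, 4)): [D, E, I, G, C, H, A, B, F]
After 6 (reverse(2, 7)): [D, E, B, A, H, C, G, I, F]
After 7 (swap(0, 4)): [H, E, B, A, D, C, G, I, F]
After 8 (swap(0, 6)): [G, E, B, A, D, C, H, I, F]
After 9 (rotate_left(4, 8, k=1)): [G, E, B, A, C, H, I, F, D]
After 10 (swap(3, 2)): [G, E, A, B, C, H, I, F, D]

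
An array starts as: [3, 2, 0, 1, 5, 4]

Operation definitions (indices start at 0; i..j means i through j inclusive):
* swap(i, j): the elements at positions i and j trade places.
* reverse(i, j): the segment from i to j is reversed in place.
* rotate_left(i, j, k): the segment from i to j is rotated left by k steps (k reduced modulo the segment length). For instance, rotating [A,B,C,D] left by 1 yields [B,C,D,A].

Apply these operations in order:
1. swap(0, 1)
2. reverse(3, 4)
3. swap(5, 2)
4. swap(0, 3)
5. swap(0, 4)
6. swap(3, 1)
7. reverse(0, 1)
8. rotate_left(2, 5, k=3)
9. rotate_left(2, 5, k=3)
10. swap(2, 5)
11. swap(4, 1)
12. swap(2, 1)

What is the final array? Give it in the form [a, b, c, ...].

After 1 (swap(0, 1)): [2, 3, 0, 1, 5, 4]
After 2 (reverse(3, 4)): [2, 3, 0, 5, 1, 4]
After 3 (swap(5, 2)): [2, 3, 4, 5, 1, 0]
After 4 (swap(0, 3)): [5, 3, 4, 2, 1, 0]
After 5 (swap(0, 4)): [1, 3, 4, 2, 5, 0]
After 6 (swap(3, 1)): [1, 2, 4, 3, 5, 0]
After 7 (reverse(0, 1)): [2, 1, 4, 3, 5, 0]
After 8 (rotate_left(2, 5, k=3)): [2, 1, 0, 4, 3, 5]
After 9 (rotate_left(2, 5, k=3)): [2, 1, 5, 0, 4, 3]
After 10 (swap(2, 5)): [2, 1, 3, 0, 4, 5]
After 11 (swap(4, 1)): [2, 4, 3, 0, 1, 5]
After 12 (swap(2, 1)): [2, 3, 4, 0, 1, 5]

Answer: [2, 3, 4, 0, 1, 5]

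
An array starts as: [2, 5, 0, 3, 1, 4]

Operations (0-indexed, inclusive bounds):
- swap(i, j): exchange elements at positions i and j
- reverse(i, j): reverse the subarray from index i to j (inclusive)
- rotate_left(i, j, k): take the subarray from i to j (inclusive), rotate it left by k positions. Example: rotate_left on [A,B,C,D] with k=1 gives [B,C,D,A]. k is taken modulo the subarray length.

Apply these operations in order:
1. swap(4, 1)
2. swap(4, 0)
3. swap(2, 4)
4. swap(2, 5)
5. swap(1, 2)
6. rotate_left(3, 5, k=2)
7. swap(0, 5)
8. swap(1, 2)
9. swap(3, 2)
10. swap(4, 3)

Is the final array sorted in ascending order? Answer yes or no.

Answer: yes

Derivation:
After 1 (swap(4, 1)): [2, 1, 0, 3, 5, 4]
After 2 (swap(4, 0)): [5, 1, 0, 3, 2, 4]
After 3 (swap(2, 4)): [5, 1, 2, 3, 0, 4]
After 4 (swap(2, 5)): [5, 1, 4, 3, 0, 2]
After 5 (swap(1, 2)): [5, 4, 1, 3, 0, 2]
After 6 (rotate_left(3, 5, k=2)): [5, 4, 1, 2, 3, 0]
After 7 (swap(0, 5)): [0, 4, 1, 2, 3, 5]
After 8 (swap(1, 2)): [0, 1, 4, 2, 3, 5]
After 9 (swap(3, 2)): [0, 1, 2, 4, 3, 5]
After 10 (swap(4, 3)): [0, 1, 2, 3, 4, 5]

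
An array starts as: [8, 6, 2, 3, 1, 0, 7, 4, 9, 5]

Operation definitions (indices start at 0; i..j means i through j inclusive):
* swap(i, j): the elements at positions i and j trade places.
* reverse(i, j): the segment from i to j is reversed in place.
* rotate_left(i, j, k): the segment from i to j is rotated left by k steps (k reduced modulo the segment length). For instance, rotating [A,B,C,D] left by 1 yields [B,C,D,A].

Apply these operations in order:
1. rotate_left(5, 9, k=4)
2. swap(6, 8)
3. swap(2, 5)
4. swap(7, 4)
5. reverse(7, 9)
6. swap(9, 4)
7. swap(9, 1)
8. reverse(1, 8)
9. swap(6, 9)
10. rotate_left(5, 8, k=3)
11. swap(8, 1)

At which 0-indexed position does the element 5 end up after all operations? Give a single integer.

Answer: 1

Derivation:
After 1 (rotate_left(5, 9, k=4)): [8, 6, 2, 3, 1, 5, 0, 7, 4, 9]
After 2 (swap(6, 8)): [8, 6, 2, 3, 1, 5, 4, 7, 0, 9]
After 3 (swap(2, 5)): [8, 6, 5, 3, 1, 2, 4, 7, 0, 9]
After 4 (swap(7, 4)): [8, 6, 5, 3, 7, 2, 4, 1, 0, 9]
After 5 (reverse(7, 9)): [8, 6, 5, 3, 7, 2, 4, 9, 0, 1]
After 6 (swap(9, 4)): [8, 6, 5, 3, 1, 2, 4, 9, 0, 7]
After 7 (swap(9, 1)): [8, 7, 5, 3, 1, 2, 4, 9, 0, 6]
After 8 (reverse(1, 8)): [8, 0, 9, 4, 2, 1, 3, 5, 7, 6]
After 9 (swap(6, 9)): [8, 0, 9, 4, 2, 1, 6, 5, 7, 3]
After 10 (rotate_left(5, 8, k=3)): [8, 0, 9, 4, 2, 7, 1, 6, 5, 3]
After 11 (swap(8, 1)): [8, 5, 9, 4, 2, 7, 1, 6, 0, 3]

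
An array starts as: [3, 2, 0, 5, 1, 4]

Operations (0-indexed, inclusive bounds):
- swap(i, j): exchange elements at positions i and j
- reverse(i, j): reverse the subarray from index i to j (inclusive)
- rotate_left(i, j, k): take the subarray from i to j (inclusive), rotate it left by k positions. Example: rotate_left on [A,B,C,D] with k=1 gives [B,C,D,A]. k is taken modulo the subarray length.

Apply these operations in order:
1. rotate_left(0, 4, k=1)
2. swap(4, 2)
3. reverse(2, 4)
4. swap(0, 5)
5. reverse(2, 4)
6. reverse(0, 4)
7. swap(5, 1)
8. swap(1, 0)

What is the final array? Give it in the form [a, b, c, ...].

Answer: [2, 5, 3, 0, 4, 1]

Derivation:
After 1 (rotate_left(0, 4, k=1)): [2, 0, 5, 1, 3, 4]
After 2 (swap(4, 2)): [2, 0, 3, 1, 5, 4]
After 3 (reverse(2, 4)): [2, 0, 5, 1, 3, 4]
After 4 (swap(0, 5)): [4, 0, 5, 1, 3, 2]
After 5 (reverse(2, 4)): [4, 0, 3, 1, 5, 2]
After 6 (reverse(0, 4)): [5, 1, 3, 0, 4, 2]
After 7 (swap(5, 1)): [5, 2, 3, 0, 4, 1]
After 8 (swap(1, 0)): [2, 5, 3, 0, 4, 1]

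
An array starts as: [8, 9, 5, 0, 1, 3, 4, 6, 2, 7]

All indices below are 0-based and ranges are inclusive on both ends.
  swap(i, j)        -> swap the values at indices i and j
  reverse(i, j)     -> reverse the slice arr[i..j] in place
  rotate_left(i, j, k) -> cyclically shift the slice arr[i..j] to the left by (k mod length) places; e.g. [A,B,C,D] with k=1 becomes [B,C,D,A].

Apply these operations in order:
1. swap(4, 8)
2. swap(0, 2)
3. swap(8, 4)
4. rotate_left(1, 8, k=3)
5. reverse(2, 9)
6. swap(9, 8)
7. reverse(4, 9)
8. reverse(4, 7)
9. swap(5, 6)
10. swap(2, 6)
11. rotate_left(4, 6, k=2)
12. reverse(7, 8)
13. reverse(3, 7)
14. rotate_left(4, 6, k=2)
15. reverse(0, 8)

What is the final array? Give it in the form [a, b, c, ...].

Answer: [4, 0, 2, 3, 7, 9, 6, 1, 5, 8]

Derivation:
After 1 (swap(4, 8)): [8, 9, 5, 0, 2, 3, 4, 6, 1, 7]
After 2 (swap(0, 2)): [5, 9, 8, 0, 2, 3, 4, 6, 1, 7]
After 3 (swap(8, 4)): [5, 9, 8, 0, 1, 3, 4, 6, 2, 7]
After 4 (rotate_left(1, 8, k=3)): [5, 1, 3, 4, 6, 2, 9, 8, 0, 7]
After 5 (reverse(2, 9)): [5, 1, 7, 0, 8, 9, 2, 6, 4, 3]
After 6 (swap(9, 8)): [5, 1, 7, 0, 8, 9, 2, 6, 3, 4]
After 7 (reverse(4, 9)): [5, 1, 7, 0, 4, 3, 6, 2, 9, 8]
After 8 (reverse(4, 7)): [5, 1, 7, 0, 2, 6, 3, 4, 9, 8]
After 9 (swap(5, 6)): [5, 1, 7, 0, 2, 3, 6, 4, 9, 8]
After 10 (swap(2, 6)): [5, 1, 6, 0, 2, 3, 7, 4, 9, 8]
After 11 (rotate_left(4, 6, k=2)): [5, 1, 6, 0, 7, 2, 3, 4, 9, 8]
After 12 (reverse(7, 8)): [5, 1, 6, 0, 7, 2, 3, 9, 4, 8]
After 13 (reverse(3, 7)): [5, 1, 6, 9, 3, 2, 7, 0, 4, 8]
After 14 (rotate_left(4, 6, k=2)): [5, 1, 6, 9, 7, 3, 2, 0, 4, 8]
After 15 (reverse(0, 8)): [4, 0, 2, 3, 7, 9, 6, 1, 5, 8]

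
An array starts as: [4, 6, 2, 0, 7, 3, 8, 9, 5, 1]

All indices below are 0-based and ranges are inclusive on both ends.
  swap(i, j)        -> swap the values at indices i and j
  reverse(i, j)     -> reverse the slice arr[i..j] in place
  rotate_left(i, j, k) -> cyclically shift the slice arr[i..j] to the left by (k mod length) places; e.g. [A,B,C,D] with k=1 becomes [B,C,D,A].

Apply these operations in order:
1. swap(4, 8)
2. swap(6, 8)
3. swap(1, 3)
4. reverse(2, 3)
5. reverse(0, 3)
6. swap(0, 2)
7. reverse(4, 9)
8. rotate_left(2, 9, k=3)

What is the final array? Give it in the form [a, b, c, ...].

Answer: [0, 6, 8, 9, 7, 3, 5, 2, 4, 1]

Derivation:
After 1 (swap(4, 8)): [4, 6, 2, 0, 5, 3, 8, 9, 7, 1]
After 2 (swap(6, 8)): [4, 6, 2, 0, 5, 3, 7, 9, 8, 1]
After 3 (swap(1, 3)): [4, 0, 2, 6, 5, 3, 7, 9, 8, 1]
After 4 (reverse(2, 3)): [4, 0, 6, 2, 5, 3, 7, 9, 8, 1]
After 5 (reverse(0, 3)): [2, 6, 0, 4, 5, 3, 7, 9, 8, 1]
After 6 (swap(0, 2)): [0, 6, 2, 4, 5, 3, 7, 9, 8, 1]
After 7 (reverse(4, 9)): [0, 6, 2, 4, 1, 8, 9, 7, 3, 5]
After 8 (rotate_left(2, 9, k=3)): [0, 6, 8, 9, 7, 3, 5, 2, 4, 1]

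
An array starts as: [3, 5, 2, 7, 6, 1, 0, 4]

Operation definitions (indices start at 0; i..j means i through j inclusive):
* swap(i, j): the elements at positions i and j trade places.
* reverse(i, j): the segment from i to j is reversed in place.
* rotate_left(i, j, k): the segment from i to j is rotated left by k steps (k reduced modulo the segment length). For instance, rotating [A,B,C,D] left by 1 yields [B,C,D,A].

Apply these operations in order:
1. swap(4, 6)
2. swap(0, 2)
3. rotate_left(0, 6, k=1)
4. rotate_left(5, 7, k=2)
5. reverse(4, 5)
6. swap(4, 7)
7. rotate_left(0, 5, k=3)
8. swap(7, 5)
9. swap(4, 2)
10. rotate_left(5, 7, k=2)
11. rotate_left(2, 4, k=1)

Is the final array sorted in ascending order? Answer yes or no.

After 1 (swap(4, 6)): [3, 5, 2, 7, 0, 1, 6, 4]
After 2 (swap(0, 2)): [2, 5, 3, 7, 0, 1, 6, 4]
After 3 (rotate_left(0, 6, k=1)): [5, 3, 7, 0, 1, 6, 2, 4]
After 4 (rotate_left(5, 7, k=2)): [5, 3, 7, 0, 1, 4, 6, 2]
After 5 (reverse(4, 5)): [5, 3, 7, 0, 4, 1, 6, 2]
After 6 (swap(4, 7)): [5, 3, 7, 0, 2, 1, 6, 4]
After 7 (rotate_left(0, 5, k=3)): [0, 2, 1, 5, 3, 7, 6, 4]
After 8 (swap(7, 5)): [0, 2, 1, 5, 3, 4, 6, 7]
After 9 (swap(4, 2)): [0, 2, 3, 5, 1, 4, 6, 7]
After 10 (rotate_left(5, 7, k=2)): [0, 2, 3, 5, 1, 7, 4, 6]
After 11 (rotate_left(2, 4, k=1)): [0, 2, 5, 1, 3, 7, 4, 6]

Answer: no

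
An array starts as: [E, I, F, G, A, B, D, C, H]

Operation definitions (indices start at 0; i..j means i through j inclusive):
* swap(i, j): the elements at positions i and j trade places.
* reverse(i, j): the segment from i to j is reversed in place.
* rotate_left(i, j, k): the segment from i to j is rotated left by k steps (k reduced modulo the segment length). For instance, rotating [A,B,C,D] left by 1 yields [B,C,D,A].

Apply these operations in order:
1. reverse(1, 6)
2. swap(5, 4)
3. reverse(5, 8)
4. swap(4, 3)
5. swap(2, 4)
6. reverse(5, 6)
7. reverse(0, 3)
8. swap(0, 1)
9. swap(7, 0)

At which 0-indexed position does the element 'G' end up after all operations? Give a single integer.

Answer: 8

Derivation:
After 1 (reverse(1, 6)): [E, D, B, A, G, F, I, C, H]
After 2 (swap(5, 4)): [E, D, B, A, F, G, I, C, H]
After 3 (reverse(5, 8)): [E, D, B, A, F, H, C, I, G]
After 4 (swap(4, 3)): [E, D, B, F, A, H, C, I, G]
After 5 (swap(2, 4)): [E, D, A, F, B, H, C, I, G]
After 6 (reverse(5, 6)): [E, D, A, F, B, C, H, I, G]
After 7 (reverse(0, 3)): [F, A, D, E, B, C, H, I, G]
After 8 (swap(0, 1)): [A, F, D, E, B, C, H, I, G]
After 9 (swap(7, 0)): [I, F, D, E, B, C, H, A, G]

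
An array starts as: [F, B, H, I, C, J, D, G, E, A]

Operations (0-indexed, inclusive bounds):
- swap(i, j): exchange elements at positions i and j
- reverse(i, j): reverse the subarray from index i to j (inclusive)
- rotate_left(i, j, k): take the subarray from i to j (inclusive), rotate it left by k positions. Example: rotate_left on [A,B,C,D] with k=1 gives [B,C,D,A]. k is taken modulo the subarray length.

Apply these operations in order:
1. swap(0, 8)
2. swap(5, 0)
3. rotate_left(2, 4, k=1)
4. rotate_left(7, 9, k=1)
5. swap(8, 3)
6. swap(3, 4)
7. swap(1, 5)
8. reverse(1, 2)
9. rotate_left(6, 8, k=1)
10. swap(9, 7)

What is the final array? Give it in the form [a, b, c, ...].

After 1 (swap(0, 8)): [E, B, H, I, C, J, D, G, F, A]
After 2 (swap(5, 0)): [J, B, H, I, C, E, D, G, F, A]
After 3 (rotate_left(2, 4, k=1)): [J, B, I, C, H, E, D, G, F, A]
After 4 (rotate_left(7, 9, k=1)): [J, B, I, C, H, E, D, F, A, G]
After 5 (swap(8, 3)): [J, B, I, A, H, E, D, F, C, G]
After 6 (swap(3, 4)): [J, B, I, H, A, E, D, F, C, G]
After 7 (swap(1, 5)): [J, E, I, H, A, B, D, F, C, G]
After 8 (reverse(1, 2)): [J, I, E, H, A, B, D, F, C, G]
After 9 (rotate_left(6, 8, k=1)): [J, I, E, H, A, B, F, C, D, G]
After 10 (swap(9, 7)): [J, I, E, H, A, B, F, G, D, C]

Answer: [J, I, E, H, A, B, F, G, D, C]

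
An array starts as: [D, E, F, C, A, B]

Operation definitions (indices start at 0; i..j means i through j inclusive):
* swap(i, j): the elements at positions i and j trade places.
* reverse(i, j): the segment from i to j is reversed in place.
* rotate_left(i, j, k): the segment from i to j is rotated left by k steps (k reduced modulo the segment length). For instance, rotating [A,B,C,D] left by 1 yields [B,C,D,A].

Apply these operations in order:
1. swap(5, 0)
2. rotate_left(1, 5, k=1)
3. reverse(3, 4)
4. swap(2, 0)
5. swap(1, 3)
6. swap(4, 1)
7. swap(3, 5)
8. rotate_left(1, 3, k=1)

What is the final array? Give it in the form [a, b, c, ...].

Answer: [C, B, E, A, D, F]

Derivation:
After 1 (swap(5, 0)): [B, E, F, C, A, D]
After 2 (rotate_left(1, 5, k=1)): [B, F, C, A, D, E]
After 3 (reverse(3, 4)): [B, F, C, D, A, E]
After 4 (swap(2, 0)): [C, F, B, D, A, E]
After 5 (swap(1, 3)): [C, D, B, F, A, E]
After 6 (swap(4, 1)): [C, A, B, F, D, E]
After 7 (swap(3, 5)): [C, A, B, E, D, F]
After 8 (rotate_left(1, 3, k=1)): [C, B, E, A, D, F]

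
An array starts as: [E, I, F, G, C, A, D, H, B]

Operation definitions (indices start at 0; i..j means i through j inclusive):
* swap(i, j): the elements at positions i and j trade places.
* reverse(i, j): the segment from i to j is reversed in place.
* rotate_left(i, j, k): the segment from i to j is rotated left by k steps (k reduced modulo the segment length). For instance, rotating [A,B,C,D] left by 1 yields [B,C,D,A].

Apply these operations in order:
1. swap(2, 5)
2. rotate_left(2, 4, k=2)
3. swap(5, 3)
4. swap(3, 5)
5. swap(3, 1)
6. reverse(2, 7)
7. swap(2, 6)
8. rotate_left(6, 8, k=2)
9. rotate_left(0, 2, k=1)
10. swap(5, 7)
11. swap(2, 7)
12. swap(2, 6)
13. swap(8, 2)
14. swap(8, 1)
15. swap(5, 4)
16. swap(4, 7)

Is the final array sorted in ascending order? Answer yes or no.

After 1 (swap(2, 5)): [E, I, A, G, C, F, D, H, B]
After 2 (rotate_left(2, 4, k=2)): [E, I, C, A, G, F, D, H, B]
After 3 (swap(5, 3)): [E, I, C, F, G, A, D, H, B]
After 4 (swap(3, 5)): [E, I, C, A, G, F, D, H, B]
After 5 (swap(3, 1)): [E, A, C, I, G, F, D, H, B]
After 6 (reverse(2, 7)): [E, A, H, D, F, G, I, C, B]
After 7 (swap(2, 6)): [E, A, I, D, F, G, H, C, B]
After 8 (rotate_left(6, 8, k=2)): [E, A, I, D, F, G, B, H, C]
After 9 (rotate_left(0, 2, k=1)): [A, I, E, D, F, G, B, H, C]
After 10 (swap(5, 7)): [A, I, E, D, F, H, B, G, C]
After 11 (swap(2, 7)): [A, I, G, D, F, H, B, E, C]
After 12 (swap(2, 6)): [A, I, B, D, F, H, G, E, C]
After 13 (swap(8, 2)): [A, I, C, D, F, H, G, E, B]
After 14 (swap(8, 1)): [A, B, C, D, F, H, G, E, I]
After 15 (swap(5, 4)): [A, B, C, D, H, F, G, E, I]
After 16 (swap(4, 7)): [A, B, C, D, E, F, G, H, I]

Answer: yes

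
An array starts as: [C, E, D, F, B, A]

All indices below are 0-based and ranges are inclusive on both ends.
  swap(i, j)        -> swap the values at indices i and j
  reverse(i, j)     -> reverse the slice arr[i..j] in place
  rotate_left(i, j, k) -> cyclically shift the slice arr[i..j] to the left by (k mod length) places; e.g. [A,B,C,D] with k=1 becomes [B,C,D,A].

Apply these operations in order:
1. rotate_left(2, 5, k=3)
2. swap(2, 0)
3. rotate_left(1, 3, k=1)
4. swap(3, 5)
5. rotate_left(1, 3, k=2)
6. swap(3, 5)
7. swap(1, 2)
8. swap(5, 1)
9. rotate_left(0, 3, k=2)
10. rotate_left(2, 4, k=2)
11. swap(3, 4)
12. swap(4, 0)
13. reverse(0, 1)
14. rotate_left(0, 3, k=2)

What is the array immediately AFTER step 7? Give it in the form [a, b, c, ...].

Answer: [A, C, B, E, F, D]

Derivation:
After 1 (rotate_left(2, 5, k=3)): [C, E, A, D, F, B]
After 2 (swap(2, 0)): [A, E, C, D, F, B]
After 3 (rotate_left(1, 3, k=1)): [A, C, D, E, F, B]
After 4 (swap(3, 5)): [A, C, D, B, F, E]
After 5 (rotate_left(1, 3, k=2)): [A, B, C, D, F, E]
After 6 (swap(3, 5)): [A, B, C, E, F, D]
After 7 (swap(1, 2)): [A, C, B, E, F, D]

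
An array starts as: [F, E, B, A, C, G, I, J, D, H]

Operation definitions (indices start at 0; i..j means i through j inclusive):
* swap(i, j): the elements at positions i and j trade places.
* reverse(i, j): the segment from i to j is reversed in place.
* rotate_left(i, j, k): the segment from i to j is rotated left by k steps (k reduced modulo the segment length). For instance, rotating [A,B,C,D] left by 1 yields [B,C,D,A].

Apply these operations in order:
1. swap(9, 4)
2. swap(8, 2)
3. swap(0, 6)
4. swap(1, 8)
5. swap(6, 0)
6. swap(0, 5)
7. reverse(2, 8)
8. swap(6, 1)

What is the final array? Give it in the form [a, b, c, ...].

Answer: [G, H, E, J, I, F, B, A, D, C]

Derivation:
After 1 (swap(9, 4)): [F, E, B, A, H, G, I, J, D, C]
After 2 (swap(8, 2)): [F, E, D, A, H, G, I, J, B, C]
After 3 (swap(0, 6)): [I, E, D, A, H, G, F, J, B, C]
After 4 (swap(1, 8)): [I, B, D, A, H, G, F, J, E, C]
After 5 (swap(6, 0)): [F, B, D, A, H, G, I, J, E, C]
After 6 (swap(0, 5)): [G, B, D, A, H, F, I, J, E, C]
After 7 (reverse(2, 8)): [G, B, E, J, I, F, H, A, D, C]
After 8 (swap(6, 1)): [G, H, E, J, I, F, B, A, D, C]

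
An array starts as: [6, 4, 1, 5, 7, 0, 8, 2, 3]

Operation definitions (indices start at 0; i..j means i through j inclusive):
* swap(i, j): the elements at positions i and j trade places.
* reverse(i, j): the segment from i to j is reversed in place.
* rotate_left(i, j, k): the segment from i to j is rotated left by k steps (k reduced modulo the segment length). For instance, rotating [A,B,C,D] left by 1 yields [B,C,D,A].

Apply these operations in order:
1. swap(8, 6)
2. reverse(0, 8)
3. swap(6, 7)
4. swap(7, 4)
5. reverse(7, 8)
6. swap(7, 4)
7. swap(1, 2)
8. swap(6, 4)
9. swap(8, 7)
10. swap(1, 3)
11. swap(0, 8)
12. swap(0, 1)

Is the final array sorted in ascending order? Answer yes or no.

Answer: yes

Derivation:
After 1 (swap(8, 6)): [6, 4, 1, 5, 7, 0, 3, 2, 8]
After 2 (reverse(0, 8)): [8, 2, 3, 0, 7, 5, 1, 4, 6]
After 3 (swap(6, 7)): [8, 2, 3, 0, 7, 5, 4, 1, 6]
After 4 (swap(7, 4)): [8, 2, 3, 0, 1, 5, 4, 7, 6]
After 5 (reverse(7, 8)): [8, 2, 3, 0, 1, 5, 4, 6, 7]
After 6 (swap(7, 4)): [8, 2, 3, 0, 6, 5, 4, 1, 7]
After 7 (swap(1, 2)): [8, 3, 2, 0, 6, 5, 4, 1, 7]
After 8 (swap(6, 4)): [8, 3, 2, 0, 4, 5, 6, 1, 7]
After 9 (swap(8, 7)): [8, 3, 2, 0, 4, 5, 6, 7, 1]
After 10 (swap(1, 3)): [8, 0, 2, 3, 4, 5, 6, 7, 1]
After 11 (swap(0, 8)): [1, 0, 2, 3, 4, 5, 6, 7, 8]
After 12 (swap(0, 1)): [0, 1, 2, 3, 4, 5, 6, 7, 8]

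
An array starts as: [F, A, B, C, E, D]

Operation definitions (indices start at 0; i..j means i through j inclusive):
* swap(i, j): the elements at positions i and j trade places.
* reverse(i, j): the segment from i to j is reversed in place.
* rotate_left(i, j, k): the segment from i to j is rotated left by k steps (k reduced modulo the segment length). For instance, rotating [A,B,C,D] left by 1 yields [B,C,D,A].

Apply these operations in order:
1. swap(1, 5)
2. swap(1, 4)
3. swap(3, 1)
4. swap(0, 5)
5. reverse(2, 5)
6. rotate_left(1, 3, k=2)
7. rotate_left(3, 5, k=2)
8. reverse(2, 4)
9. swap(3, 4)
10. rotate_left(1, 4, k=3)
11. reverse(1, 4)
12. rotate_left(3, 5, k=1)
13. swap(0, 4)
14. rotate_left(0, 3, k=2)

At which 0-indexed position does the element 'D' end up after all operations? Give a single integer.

Answer: 5

Derivation:
After 1 (swap(1, 5)): [F, D, B, C, E, A]
After 2 (swap(1, 4)): [F, E, B, C, D, A]
After 3 (swap(3, 1)): [F, C, B, E, D, A]
After 4 (swap(0, 5)): [A, C, B, E, D, F]
After 5 (reverse(2, 5)): [A, C, F, D, E, B]
After 6 (rotate_left(1, 3, k=2)): [A, D, C, F, E, B]
After 7 (rotate_left(3, 5, k=2)): [A, D, C, B, F, E]
After 8 (reverse(2, 4)): [A, D, F, B, C, E]
After 9 (swap(3, 4)): [A, D, F, C, B, E]
After 10 (rotate_left(1, 4, k=3)): [A, B, D, F, C, E]
After 11 (reverse(1, 4)): [A, C, F, D, B, E]
After 12 (rotate_left(3, 5, k=1)): [A, C, F, B, E, D]
After 13 (swap(0, 4)): [E, C, F, B, A, D]
After 14 (rotate_left(0, 3, k=2)): [F, B, E, C, A, D]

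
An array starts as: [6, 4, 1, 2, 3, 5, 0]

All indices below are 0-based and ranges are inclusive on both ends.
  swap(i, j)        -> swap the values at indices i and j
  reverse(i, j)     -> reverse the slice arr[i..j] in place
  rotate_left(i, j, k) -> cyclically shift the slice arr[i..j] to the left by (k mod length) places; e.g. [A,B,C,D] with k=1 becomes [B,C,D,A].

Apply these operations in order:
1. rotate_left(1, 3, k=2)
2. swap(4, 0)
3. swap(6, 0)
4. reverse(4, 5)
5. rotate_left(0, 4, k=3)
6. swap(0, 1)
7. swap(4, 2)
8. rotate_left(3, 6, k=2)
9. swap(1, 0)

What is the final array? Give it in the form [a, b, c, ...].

After 1 (rotate_left(1, 3, k=2)): [6, 2, 4, 1, 3, 5, 0]
After 2 (swap(4, 0)): [3, 2, 4, 1, 6, 5, 0]
After 3 (swap(6, 0)): [0, 2, 4, 1, 6, 5, 3]
After 4 (reverse(4, 5)): [0, 2, 4, 1, 5, 6, 3]
After 5 (rotate_left(0, 4, k=3)): [1, 5, 0, 2, 4, 6, 3]
After 6 (swap(0, 1)): [5, 1, 0, 2, 4, 6, 3]
After 7 (swap(4, 2)): [5, 1, 4, 2, 0, 6, 3]
After 8 (rotate_left(3, 6, k=2)): [5, 1, 4, 6, 3, 2, 0]
After 9 (swap(1, 0)): [1, 5, 4, 6, 3, 2, 0]

Answer: [1, 5, 4, 6, 3, 2, 0]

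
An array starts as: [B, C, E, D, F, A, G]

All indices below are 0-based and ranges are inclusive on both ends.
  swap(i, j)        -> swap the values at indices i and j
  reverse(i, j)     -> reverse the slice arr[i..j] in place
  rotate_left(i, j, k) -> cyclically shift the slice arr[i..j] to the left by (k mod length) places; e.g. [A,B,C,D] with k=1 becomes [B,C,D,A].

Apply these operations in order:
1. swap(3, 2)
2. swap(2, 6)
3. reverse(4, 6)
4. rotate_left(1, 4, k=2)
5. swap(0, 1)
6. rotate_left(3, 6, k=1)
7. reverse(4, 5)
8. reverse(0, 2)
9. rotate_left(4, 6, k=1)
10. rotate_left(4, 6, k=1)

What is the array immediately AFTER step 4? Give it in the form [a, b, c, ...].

After 1 (swap(3, 2)): [B, C, D, E, F, A, G]
After 2 (swap(2, 6)): [B, C, G, E, F, A, D]
After 3 (reverse(4, 6)): [B, C, G, E, D, A, F]
After 4 (rotate_left(1, 4, k=2)): [B, E, D, C, G, A, F]

Answer: [B, E, D, C, G, A, F]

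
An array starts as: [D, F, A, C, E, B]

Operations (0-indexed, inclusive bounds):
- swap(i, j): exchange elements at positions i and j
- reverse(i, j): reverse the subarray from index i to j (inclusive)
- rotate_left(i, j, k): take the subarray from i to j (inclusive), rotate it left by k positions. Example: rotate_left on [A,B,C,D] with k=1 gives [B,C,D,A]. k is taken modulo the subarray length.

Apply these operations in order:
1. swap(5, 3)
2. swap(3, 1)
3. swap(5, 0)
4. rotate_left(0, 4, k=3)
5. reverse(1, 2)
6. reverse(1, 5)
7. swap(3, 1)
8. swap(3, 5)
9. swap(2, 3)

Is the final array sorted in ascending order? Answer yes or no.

After 1 (swap(5, 3)): [D, F, A, B, E, C]
After 2 (swap(3, 1)): [D, B, A, F, E, C]
After 3 (swap(5, 0)): [C, B, A, F, E, D]
After 4 (rotate_left(0, 4, k=3)): [F, E, C, B, A, D]
After 5 (reverse(1, 2)): [F, C, E, B, A, D]
After 6 (reverse(1, 5)): [F, D, A, B, E, C]
After 7 (swap(3, 1)): [F, B, A, D, E, C]
After 8 (swap(3, 5)): [F, B, A, C, E, D]
After 9 (swap(2, 3)): [F, B, C, A, E, D]

Answer: no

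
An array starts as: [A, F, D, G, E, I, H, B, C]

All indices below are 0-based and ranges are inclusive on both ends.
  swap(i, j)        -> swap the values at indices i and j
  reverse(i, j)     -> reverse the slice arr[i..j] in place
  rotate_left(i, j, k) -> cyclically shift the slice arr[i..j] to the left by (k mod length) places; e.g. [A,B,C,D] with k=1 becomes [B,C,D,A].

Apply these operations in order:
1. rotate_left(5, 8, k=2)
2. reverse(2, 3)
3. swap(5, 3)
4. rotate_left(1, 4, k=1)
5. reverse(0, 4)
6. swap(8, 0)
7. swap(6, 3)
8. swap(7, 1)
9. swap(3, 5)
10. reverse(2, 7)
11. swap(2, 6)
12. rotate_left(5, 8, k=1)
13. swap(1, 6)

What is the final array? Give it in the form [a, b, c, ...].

After 1 (rotate_left(5, 8, k=2)): [A, F, D, G, E, B, C, I, H]
After 2 (reverse(2, 3)): [A, F, G, D, E, B, C, I, H]
After 3 (swap(5, 3)): [A, F, G, B, E, D, C, I, H]
After 4 (rotate_left(1, 4, k=1)): [A, G, B, E, F, D, C, I, H]
After 5 (reverse(0, 4)): [F, E, B, G, A, D, C, I, H]
After 6 (swap(8, 0)): [H, E, B, G, A, D, C, I, F]
After 7 (swap(6, 3)): [H, E, B, C, A, D, G, I, F]
After 8 (swap(7, 1)): [H, I, B, C, A, D, G, E, F]
After 9 (swap(3, 5)): [H, I, B, D, A, C, G, E, F]
After 10 (reverse(2, 7)): [H, I, E, G, C, A, D, B, F]
After 11 (swap(2, 6)): [H, I, D, G, C, A, E, B, F]
After 12 (rotate_left(5, 8, k=1)): [H, I, D, G, C, E, B, F, A]
After 13 (swap(1, 6)): [H, B, D, G, C, E, I, F, A]

Answer: [H, B, D, G, C, E, I, F, A]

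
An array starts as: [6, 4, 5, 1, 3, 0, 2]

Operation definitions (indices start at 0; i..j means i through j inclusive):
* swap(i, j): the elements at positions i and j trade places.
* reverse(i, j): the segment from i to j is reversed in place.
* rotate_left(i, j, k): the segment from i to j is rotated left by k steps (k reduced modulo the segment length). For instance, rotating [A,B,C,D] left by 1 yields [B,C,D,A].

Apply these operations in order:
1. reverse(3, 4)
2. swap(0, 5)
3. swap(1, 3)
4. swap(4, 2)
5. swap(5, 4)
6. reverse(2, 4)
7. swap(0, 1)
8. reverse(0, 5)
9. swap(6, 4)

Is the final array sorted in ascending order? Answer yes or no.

After 1 (reverse(3, 4)): [6, 4, 5, 3, 1, 0, 2]
After 2 (swap(0, 5)): [0, 4, 5, 3, 1, 6, 2]
After 3 (swap(1, 3)): [0, 3, 5, 4, 1, 6, 2]
After 4 (swap(4, 2)): [0, 3, 1, 4, 5, 6, 2]
After 5 (swap(5, 4)): [0, 3, 1, 4, 6, 5, 2]
After 6 (reverse(2, 4)): [0, 3, 6, 4, 1, 5, 2]
After 7 (swap(0, 1)): [3, 0, 6, 4, 1, 5, 2]
After 8 (reverse(0, 5)): [5, 1, 4, 6, 0, 3, 2]
After 9 (swap(6, 4)): [5, 1, 4, 6, 2, 3, 0]

Answer: no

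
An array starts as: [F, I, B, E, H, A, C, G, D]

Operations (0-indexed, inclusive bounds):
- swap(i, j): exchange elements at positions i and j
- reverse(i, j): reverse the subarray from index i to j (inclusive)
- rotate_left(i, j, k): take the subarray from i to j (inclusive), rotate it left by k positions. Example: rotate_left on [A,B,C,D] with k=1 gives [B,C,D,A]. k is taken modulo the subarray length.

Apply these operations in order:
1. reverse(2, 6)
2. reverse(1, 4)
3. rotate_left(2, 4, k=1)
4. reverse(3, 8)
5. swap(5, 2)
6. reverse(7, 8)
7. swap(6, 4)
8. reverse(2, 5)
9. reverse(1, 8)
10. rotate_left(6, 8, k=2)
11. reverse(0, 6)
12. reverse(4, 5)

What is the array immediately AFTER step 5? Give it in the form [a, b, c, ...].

After 1 (reverse(2, 6)): [F, I, C, A, H, E, B, G, D]
After 2 (reverse(1, 4)): [F, H, A, C, I, E, B, G, D]
After 3 (rotate_left(2, 4, k=1)): [F, H, C, I, A, E, B, G, D]
After 4 (reverse(3, 8)): [F, H, C, D, G, B, E, A, I]
After 5 (swap(5, 2)): [F, H, B, D, G, C, E, A, I]

Answer: [F, H, B, D, G, C, E, A, I]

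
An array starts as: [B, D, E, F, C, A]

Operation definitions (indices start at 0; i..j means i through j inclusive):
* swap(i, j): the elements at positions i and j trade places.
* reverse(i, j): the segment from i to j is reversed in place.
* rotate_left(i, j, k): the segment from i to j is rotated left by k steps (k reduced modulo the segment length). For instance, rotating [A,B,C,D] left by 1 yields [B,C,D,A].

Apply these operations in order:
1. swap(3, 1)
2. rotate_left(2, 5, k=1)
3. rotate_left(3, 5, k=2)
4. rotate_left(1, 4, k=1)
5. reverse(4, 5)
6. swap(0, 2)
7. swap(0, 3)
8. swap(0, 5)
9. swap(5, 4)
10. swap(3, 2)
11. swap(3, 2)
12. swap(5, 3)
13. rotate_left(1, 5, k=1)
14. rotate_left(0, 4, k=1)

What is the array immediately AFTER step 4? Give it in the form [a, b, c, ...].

After 1 (swap(3, 1)): [B, F, E, D, C, A]
After 2 (rotate_left(2, 5, k=1)): [B, F, D, C, A, E]
After 3 (rotate_left(3, 5, k=2)): [B, F, D, E, C, A]
After 4 (rotate_left(1, 4, k=1)): [B, D, E, C, F, A]

Answer: [B, D, E, C, F, A]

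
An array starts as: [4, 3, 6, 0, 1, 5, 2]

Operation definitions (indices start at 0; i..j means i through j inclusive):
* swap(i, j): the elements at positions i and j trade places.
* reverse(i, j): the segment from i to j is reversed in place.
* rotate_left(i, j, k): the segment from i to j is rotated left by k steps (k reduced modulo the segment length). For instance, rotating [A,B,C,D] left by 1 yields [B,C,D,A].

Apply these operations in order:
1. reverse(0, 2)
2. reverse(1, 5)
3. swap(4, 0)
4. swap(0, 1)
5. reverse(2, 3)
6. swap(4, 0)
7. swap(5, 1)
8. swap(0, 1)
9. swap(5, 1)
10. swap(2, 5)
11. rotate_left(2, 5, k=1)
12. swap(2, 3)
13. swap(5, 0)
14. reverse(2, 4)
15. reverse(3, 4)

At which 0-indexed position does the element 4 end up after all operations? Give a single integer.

Answer: 1

Derivation:
After 1 (reverse(0, 2)): [6, 3, 4, 0, 1, 5, 2]
After 2 (reverse(1, 5)): [6, 5, 1, 0, 4, 3, 2]
After 3 (swap(4, 0)): [4, 5, 1, 0, 6, 3, 2]
After 4 (swap(0, 1)): [5, 4, 1, 0, 6, 3, 2]
After 5 (reverse(2, 3)): [5, 4, 0, 1, 6, 3, 2]
After 6 (swap(4, 0)): [6, 4, 0, 1, 5, 3, 2]
After 7 (swap(5, 1)): [6, 3, 0, 1, 5, 4, 2]
After 8 (swap(0, 1)): [3, 6, 0, 1, 5, 4, 2]
After 9 (swap(5, 1)): [3, 4, 0, 1, 5, 6, 2]
After 10 (swap(2, 5)): [3, 4, 6, 1, 5, 0, 2]
After 11 (rotate_left(2, 5, k=1)): [3, 4, 1, 5, 0, 6, 2]
After 12 (swap(2, 3)): [3, 4, 5, 1, 0, 6, 2]
After 13 (swap(5, 0)): [6, 4, 5, 1, 0, 3, 2]
After 14 (reverse(2, 4)): [6, 4, 0, 1, 5, 3, 2]
After 15 (reverse(3, 4)): [6, 4, 0, 5, 1, 3, 2]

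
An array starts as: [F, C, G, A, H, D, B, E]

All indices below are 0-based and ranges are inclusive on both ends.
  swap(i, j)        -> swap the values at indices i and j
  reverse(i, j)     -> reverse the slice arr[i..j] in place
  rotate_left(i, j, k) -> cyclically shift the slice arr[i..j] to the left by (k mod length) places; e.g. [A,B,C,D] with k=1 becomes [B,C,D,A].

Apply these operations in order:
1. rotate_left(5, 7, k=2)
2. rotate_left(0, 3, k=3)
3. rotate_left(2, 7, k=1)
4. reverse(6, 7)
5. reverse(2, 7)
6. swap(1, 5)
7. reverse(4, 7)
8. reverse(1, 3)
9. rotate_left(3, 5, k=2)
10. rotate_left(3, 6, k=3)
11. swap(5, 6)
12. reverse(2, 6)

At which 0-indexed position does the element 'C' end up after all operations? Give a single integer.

After 1 (rotate_left(5, 7, k=2)): [F, C, G, A, H, E, D, B]
After 2 (rotate_left(0, 3, k=3)): [A, F, C, G, H, E, D, B]
After 3 (rotate_left(2, 7, k=1)): [A, F, G, H, E, D, B, C]
After 4 (reverse(6, 7)): [A, F, G, H, E, D, C, B]
After 5 (reverse(2, 7)): [A, F, B, C, D, E, H, G]
After 6 (swap(1, 5)): [A, E, B, C, D, F, H, G]
After 7 (reverse(4, 7)): [A, E, B, C, G, H, F, D]
After 8 (reverse(1, 3)): [A, C, B, E, G, H, F, D]
After 9 (rotate_left(3, 5, k=2)): [A, C, B, H, E, G, F, D]
After 10 (rotate_left(3, 6, k=3)): [A, C, B, F, H, E, G, D]
After 11 (swap(5, 6)): [A, C, B, F, H, G, E, D]
After 12 (reverse(2, 6)): [A, C, E, G, H, F, B, D]

Answer: 1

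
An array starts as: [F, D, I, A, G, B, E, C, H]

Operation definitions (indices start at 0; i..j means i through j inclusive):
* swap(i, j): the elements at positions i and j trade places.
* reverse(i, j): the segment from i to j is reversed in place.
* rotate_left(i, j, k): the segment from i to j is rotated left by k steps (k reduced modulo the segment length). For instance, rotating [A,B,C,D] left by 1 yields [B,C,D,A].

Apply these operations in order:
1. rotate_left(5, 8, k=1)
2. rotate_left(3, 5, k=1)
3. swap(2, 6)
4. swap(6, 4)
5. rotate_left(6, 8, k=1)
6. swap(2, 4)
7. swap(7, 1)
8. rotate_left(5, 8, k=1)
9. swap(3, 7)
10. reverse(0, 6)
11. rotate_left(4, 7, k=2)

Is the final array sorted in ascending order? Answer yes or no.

Answer: no

Derivation:
After 1 (rotate_left(5, 8, k=1)): [F, D, I, A, G, E, C, H, B]
After 2 (rotate_left(3, 5, k=1)): [F, D, I, G, E, A, C, H, B]
After 3 (swap(2, 6)): [F, D, C, G, E, A, I, H, B]
After 4 (swap(6, 4)): [F, D, C, G, I, A, E, H, B]
After 5 (rotate_left(6, 8, k=1)): [F, D, C, G, I, A, H, B, E]
After 6 (swap(2, 4)): [F, D, I, G, C, A, H, B, E]
After 7 (swap(7, 1)): [F, B, I, G, C, A, H, D, E]
After 8 (rotate_left(5, 8, k=1)): [F, B, I, G, C, H, D, E, A]
After 9 (swap(3, 7)): [F, B, I, E, C, H, D, G, A]
After 10 (reverse(0, 6)): [D, H, C, E, I, B, F, G, A]
After 11 (rotate_left(4, 7, k=2)): [D, H, C, E, F, G, I, B, A]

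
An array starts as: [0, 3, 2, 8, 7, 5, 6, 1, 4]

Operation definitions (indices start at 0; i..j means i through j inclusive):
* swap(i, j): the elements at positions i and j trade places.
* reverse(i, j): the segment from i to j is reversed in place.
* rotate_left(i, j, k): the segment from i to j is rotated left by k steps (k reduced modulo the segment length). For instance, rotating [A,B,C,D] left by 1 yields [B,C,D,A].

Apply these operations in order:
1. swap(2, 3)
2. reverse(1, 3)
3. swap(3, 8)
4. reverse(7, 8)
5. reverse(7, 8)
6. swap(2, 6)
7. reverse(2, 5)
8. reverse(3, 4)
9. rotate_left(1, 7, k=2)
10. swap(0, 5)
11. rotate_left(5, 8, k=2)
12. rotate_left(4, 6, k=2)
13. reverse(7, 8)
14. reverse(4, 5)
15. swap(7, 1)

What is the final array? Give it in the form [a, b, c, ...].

Answer: [1, 2, 7, 6, 8, 3, 5, 4, 0]

Derivation:
After 1 (swap(2, 3)): [0, 3, 8, 2, 7, 5, 6, 1, 4]
After 2 (reverse(1, 3)): [0, 2, 8, 3, 7, 5, 6, 1, 4]
After 3 (swap(3, 8)): [0, 2, 8, 4, 7, 5, 6, 1, 3]
After 4 (reverse(7, 8)): [0, 2, 8, 4, 7, 5, 6, 3, 1]
After 5 (reverse(7, 8)): [0, 2, 8, 4, 7, 5, 6, 1, 3]
After 6 (swap(2, 6)): [0, 2, 6, 4, 7, 5, 8, 1, 3]
After 7 (reverse(2, 5)): [0, 2, 5, 7, 4, 6, 8, 1, 3]
After 8 (reverse(3, 4)): [0, 2, 5, 4, 7, 6, 8, 1, 3]
After 9 (rotate_left(1, 7, k=2)): [0, 4, 7, 6, 8, 1, 2, 5, 3]
After 10 (swap(0, 5)): [1, 4, 7, 6, 8, 0, 2, 5, 3]
After 11 (rotate_left(5, 8, k=2)): [1, 4, 7, 6, 8, 5, 3, 0, 2]
After 12 (rotate_left(4, 6, k=2)): [1, 4, 7, 6, 3, 8, 5, 0, 2]
After 13 (reverse(7, 8)): [1, 4, 7, 6, 3, 8, 5, 2, 0]
After 14 (reverse(4, 5)): [1, 4, 7, 6, 8, 3, 5, 2, 0]
After 15 (swap(7, 1)): [1, 2, 7, 6, 8, 3, 5, 4, 0]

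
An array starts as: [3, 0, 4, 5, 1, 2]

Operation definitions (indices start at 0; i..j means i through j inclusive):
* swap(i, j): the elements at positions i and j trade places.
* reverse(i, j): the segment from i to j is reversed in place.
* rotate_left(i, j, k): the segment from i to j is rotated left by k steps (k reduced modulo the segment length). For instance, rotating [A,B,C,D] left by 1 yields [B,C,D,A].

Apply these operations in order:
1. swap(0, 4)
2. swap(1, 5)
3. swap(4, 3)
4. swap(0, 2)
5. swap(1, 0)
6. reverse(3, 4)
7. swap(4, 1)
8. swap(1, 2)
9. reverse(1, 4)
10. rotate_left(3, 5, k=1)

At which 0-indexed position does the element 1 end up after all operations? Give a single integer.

Answer: 3

Derivation:
After 1 (swap(0, 4)): [1, 0, 4, 5, 3, 2]
After 2 (swap(1, 5)): [1, 2, 4, 5, 3, 0]
After 3 (swap(4, 3)): [1, 2, 4, 3, 5, 0]
After 4 (swap(0, 2)): [4, 2, 1, 3, 5, 0]
After 5 (swap(1, 0)): [2, 4, 1, 3, 5, 0]
After 6 (reverse(3, 4)): [2, 4, 1, 5, 3, 0]
After 7 (swap(4, 1)): [2, 3, 1, 5, 4, 0]
After 8 (swap(1, 2)): [2, 1, 3, 5, 4, 0]
After 9 (reverse(1, 4)): [2, 4, 5, 3, 1, 0]
After 10 (rotate_left(3, 5, k=1)): [2, 4, 5, 1, 0, 3]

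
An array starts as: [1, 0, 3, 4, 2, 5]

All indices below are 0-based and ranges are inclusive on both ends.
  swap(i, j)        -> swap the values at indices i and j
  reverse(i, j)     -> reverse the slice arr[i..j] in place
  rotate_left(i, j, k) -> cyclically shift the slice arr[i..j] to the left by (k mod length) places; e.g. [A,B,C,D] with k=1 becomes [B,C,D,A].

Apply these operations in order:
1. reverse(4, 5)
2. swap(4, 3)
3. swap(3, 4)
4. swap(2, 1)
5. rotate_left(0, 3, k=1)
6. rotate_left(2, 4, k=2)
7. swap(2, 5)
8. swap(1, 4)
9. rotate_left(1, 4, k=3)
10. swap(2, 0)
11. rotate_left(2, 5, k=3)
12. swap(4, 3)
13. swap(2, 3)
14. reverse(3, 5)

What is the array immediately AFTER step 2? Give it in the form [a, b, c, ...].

After 1 (reverse(4, 5)): [1, 0, 3, 4, 5, 2]
After 2 (swap(4, 3)): [1, 0, 3, 5, 4, 2]

Answer: [1, 0, 3, 5, 4, 2]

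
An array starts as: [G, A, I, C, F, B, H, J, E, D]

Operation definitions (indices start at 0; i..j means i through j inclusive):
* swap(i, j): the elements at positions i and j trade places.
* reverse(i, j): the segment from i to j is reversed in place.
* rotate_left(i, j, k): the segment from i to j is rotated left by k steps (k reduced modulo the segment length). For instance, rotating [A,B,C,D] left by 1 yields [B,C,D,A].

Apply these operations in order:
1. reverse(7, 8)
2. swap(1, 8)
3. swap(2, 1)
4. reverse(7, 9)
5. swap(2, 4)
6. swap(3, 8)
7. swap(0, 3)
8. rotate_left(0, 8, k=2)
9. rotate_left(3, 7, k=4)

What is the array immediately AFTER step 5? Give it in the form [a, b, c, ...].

After 1 (reverse(7, 8)): [G, A, I, C, F, B, H, E, J, D]
After 2 (swap(1, 8)): [G, J, I, C, F, B, H, E, A, D]
After 3 (swap(2, 1)): [G, I, J, C, F, B, H, E, A, D]
After 4 (reverse(7, 9)): [G, I, J, C, F, B, H, D, A, E]
After 5 (swap(2, 4)): [G, I, F, C, J, B, H, D, A, E]

Answer: [G, I, F, C, J, B, H, D, A, E]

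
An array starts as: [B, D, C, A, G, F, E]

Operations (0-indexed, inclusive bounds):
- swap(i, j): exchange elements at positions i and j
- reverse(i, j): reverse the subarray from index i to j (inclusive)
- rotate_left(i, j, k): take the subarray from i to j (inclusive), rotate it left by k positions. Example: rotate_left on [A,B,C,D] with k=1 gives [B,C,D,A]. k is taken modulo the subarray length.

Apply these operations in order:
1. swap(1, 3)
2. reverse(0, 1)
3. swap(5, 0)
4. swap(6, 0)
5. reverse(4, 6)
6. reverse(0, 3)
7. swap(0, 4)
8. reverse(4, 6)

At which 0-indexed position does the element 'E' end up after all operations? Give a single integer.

After 1 (swap(1, 3)): [B, A, C, D, G, F, E]
After 2 (reverse(0, 1)): [A, B, C, D, G, F, E]
After 3 (swap(5, 0)): [F, B, C, D, G, A, E]
After 4 (swap(6, 0)): [E, B, C, D, G, A, F]
After 5 (reverse(4, 6)): [E, B, C, D, F, A, G]
After 6 (reverse(0, 3)): [D, C, B, E, F, A, G]
After 7 (swap(0, 4)): [F, C, B, E, D, A, G]
After 8 (reverse(4, 6)): [F, C, B, E, G, A, D]

Answer: 3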